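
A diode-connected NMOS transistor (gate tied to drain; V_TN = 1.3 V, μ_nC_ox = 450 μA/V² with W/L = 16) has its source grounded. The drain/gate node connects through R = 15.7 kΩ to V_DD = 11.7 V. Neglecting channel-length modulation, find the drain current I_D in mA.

I_D = 0.636 mA

With gate tied to drain, V_GS = V_DS ≥ V_GS − V_TN, so the device is in saturation.
k_n = μ_nC_ox · (W/L) = 7.2 mA/V².
KCL at the drain: ½ k_n (V_GS − V_TN)² = (V_DD − V_GS)/R.
Let x = V_GS − 1.3. Then 56.5 x² + x − 10.4 = 0, giving x = 0.42 V (positive root), so V_GS = 1.72 V.
I_D = (V_DD − V_GS)/R = (11.7 − 1.72) / 15.7 = 0.636 mA.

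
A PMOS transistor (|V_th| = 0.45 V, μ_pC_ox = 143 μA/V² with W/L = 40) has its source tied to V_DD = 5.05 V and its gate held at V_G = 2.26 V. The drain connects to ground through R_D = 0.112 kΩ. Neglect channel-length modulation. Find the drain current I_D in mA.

I_D = 15.7 mA

V_SG = V_DD − V_G = 5.05 − 2.26 = 2.79 V, so V_ov = 2.79 − 0.45 = 2.34 V.
k_p = μ_pC_ox · (W/L) = 5.72 mA/V².
Assume saturation: I_D = ½ k_p V_ov² = 0.5 × 5.72 × 2.34² = 15.7 mA, giving V_SD = V_DD − I_D R_D = 5.05 − 15.7 × 0.112 = 3.3 V.
V_SD = 3.3 V ≥ V_ov = 2.34 V, confirming saturation.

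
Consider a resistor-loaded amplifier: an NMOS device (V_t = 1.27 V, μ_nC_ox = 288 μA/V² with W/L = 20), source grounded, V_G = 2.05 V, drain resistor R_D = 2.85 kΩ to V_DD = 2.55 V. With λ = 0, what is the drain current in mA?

V_GS = V_G = 2.05 V, so V_ov = 2.05 − 1.27 = 0.78 V.
k_n = μ_nC_ox · (W/L) = 5.76 mA/V².
Assume saturation: I_D = ½ k_n V_ov² = 0.5 × 5.76 × 0.78² = 1.75 mA, giving V_DS = V_DD − I_D R_D = 2.55 − 1.75 × 2.85 = -2.44 V.
But -2.44 V < V_ov = 0.78 V, so the device is actually in triode.
In triode I_D = k_n[V_ov V_DS − ½ V_DS²] and I_D = (V_DD − V_DS)/R_D. Equating: 8.21 V_DS² − 13.8 V_DS + 2.55 = 0, giving V_DS = 0.211 V (the root below V_ov).
I_D = (2.55 − 0.211) / 2.85 = 0.821 mA.

I_D = 0.821 mA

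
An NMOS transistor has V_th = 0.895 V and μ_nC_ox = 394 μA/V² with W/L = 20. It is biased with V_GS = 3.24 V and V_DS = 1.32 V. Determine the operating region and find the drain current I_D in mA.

k_n = μ_nC_ox · (W/L) = 7.88 mA/V².
V_ov = V_GS − V_th = 3.24 − 0.895 = 2.35 V.
Since V_DS = 1.32 V < V_ov = 2.35 V, the device is in the triode region.
I_D = k_n [V_ov · V_DS − ½ V_DS²] = 7.88 × [2.35 × 1.32 − 0.5 × 1.32²] = 17.5 mA.

Triode; I_D = 17.5 mA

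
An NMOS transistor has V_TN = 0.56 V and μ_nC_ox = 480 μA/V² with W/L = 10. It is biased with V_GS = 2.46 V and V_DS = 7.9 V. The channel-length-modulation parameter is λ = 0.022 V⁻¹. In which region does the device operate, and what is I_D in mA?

k_n = μ_nC_ox · (W/L) = 4.8 mA/V².
V_ov = V_GS − V_TN = 2.46 − 0.56 = 1.9 V.
Since V_DS = 7.9 V ≥ V_ov = 1.9 V, the device is in saturation.
I_D = ½ k_n V_ov² (1 + λ V_DS) = 0.5 × 4.8 × 1.9² × (1 + 0.022 × 7.9) = 10.2 mA.

Saturation; I_D = 10.2 mA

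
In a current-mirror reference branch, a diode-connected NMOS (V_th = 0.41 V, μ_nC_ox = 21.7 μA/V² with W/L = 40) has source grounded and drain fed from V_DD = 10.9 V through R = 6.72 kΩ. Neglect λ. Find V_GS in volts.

V_GS = 2.14 V

With gate tied to drain, V_GS = V_DS ≥ V_GS − V_th, so the device is in saturation.
k_n = μ_nC_ox · (W/L) = 0.868 mA/V².
KCL at the drain: ½ k_n (V_GS − V_th)² = (V_DD − V_GS)/R.
Let x = V_GS − 0.41. Then 2.92 x² + x − 10.49 = 0, giving x = 1.73 V (positive root), so V_GS = 2.14 V.
I_D = (V_DD − V_GS)/R = (10.9 − 2.14) / 6.72 = 1.3 mA.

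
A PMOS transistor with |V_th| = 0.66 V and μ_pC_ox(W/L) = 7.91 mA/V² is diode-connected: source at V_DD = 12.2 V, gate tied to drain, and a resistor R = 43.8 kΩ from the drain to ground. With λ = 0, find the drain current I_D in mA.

With gate tied to drain, V_SG = V_SD ≥ V_SG − |V_th|, so the device is in saturation.
KCL at the drain: ½ k_p (V_SG − |V_th|)² = (V_DD − V_SG)/R.
Let x = V_SG − 0.66. Then 173 x² + x − 11.54 = 0, giving x = 0.255 V (positive root), so V_SG = 0.915 V.
I_D = (V_DD − V_SG)/R = (12.2 − 0.915) / 43.8 = 0.258 mA.

I_D = 0.258 mA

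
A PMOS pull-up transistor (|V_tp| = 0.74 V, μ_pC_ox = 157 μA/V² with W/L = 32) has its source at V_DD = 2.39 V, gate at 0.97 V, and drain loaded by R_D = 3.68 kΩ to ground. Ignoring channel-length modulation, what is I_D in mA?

I_D = 0.594 mA

V_SG = V_DD − V_G = 2.39 − 0.97 = 1.42 V, so V_ov = 1.42 − 0.74 = 0.68 V.
k_p = μ_pC_ox · (W/L) = 5.024 mA/V².
Assume saturation: I_D = ½ k_p V_ov² = 0.5 × 5.024 × 0.68² = 1.16 mA, giving V_SD = V_DD − I_D R_D = 2.39 − 1.16 × 3.68 = -1.88 V.
But -1.88 V < V_ov = 0.68 V, so the device is actually in triode.
In triode I_D = k_p[V_ov V_SD − ½ V_SD²] and I_D = (V_DD − V_SD)/R_D. Equating: 9.24 V_SD² − 13.57 V_SD + 2.39 = 0, giving V_SD = 0.205 V (the root below V_ov).
I_D = (2.39 − 0.205) / 3.68 = 0.594 mA.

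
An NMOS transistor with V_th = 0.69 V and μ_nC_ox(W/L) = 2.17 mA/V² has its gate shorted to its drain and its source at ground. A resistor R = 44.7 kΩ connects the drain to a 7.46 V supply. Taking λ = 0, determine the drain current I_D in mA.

With gate tied to drain, V_GS = V_DS ≥ V_GS − V_th, so the device is in saturation.
KCL at the drain: ½ k_n (V_GS − V_th)² = (V_DD − V_GS)/R.
Let x = V_GS − 0.69. Then 48.5 x² + x − 6.77 = 0, giving x = 0.363 V (positive root), so V_GS = 1.05 V.
I_D = (V_DD − V_GS)/R = (7.46 − 1.05) / 44.7 = 0.143 mA.

I_D = 0.143 mA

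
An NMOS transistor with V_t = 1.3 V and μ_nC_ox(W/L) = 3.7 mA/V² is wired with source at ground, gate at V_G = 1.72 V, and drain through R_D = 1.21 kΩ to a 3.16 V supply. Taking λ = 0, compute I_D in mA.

I_D = 0.326 mA

V_GS = V_G = 1.72 V, so V_ov = 1.72 − 1.3 = 0.42 V.
Assume saturation: I_D = ½ k_n V_ov² = 0.5 × 3.7 × 0.42² = 0.326 mA, giving V_DS = V_DD − I_D R_D = 3.16 − 0.326 × 1.21 = 2.77 V.
V_DS = 2.77 V ≥ V_ov = 0.42 V, confirming saturation.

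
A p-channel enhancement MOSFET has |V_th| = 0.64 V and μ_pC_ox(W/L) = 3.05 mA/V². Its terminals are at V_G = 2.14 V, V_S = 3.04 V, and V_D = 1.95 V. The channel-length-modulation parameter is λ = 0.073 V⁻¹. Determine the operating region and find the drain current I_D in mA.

V_SG = V_S − V_G = 3.04 − 2.14 = 0.9 V; V_SD = V_S − V_D = 3.04 − 1.95 = 1.09 V.
V_ov = V_SG − |V_th| = 0.9 − 0.64 = 0.26 V.
Since V_SD = 1.09 V ≥ V_ov = 0.26 V, the device is in saturation.
I_D = ½ k_p V_ov² (1 + λ V_SD) = 0.5 × 3.05 × 0.26² × (1 + 0.073 × 1.09) = 0.111 mA.

Saturation; I_D = 0.111 mA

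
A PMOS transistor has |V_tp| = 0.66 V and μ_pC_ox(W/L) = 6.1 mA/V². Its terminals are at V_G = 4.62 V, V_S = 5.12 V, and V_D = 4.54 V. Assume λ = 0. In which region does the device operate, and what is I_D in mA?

V_SG = V_S − V_G = 5.12 − 4.62 = 0.5 V; V_SD = V_S − V_D = 5.12 − 4.54 = 0.58 V.
V_SG = 0.5 V < |V_tp| = 0.66 V, so the transistor is in cutoff.

Cutoff; I_D = 0 mA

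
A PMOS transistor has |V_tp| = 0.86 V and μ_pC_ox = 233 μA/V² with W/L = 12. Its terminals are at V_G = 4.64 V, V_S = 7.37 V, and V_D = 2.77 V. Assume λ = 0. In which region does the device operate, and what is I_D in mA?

Saturation; I_D = 4.89 mA

V_SG = V_S − V_G = 7.37 − 4.64 = 2.73 V; V_SD = V_S − V_D = 7.37 − 2.77 = 4.6 V.
k_p = μ_pC_ox · (W/L) = 2.796 mA/V².
V_ov = V_SG − |V_tp| = 2.73 − 0.86 = 1.87 V.
Since V_SD = 4.6 V ≥ V_ov = 1.87 V, the device is in saturation.
I_D = ½ k_p V_ov² = 0.5 × 2.796 × 1.87² = 4.89 mA.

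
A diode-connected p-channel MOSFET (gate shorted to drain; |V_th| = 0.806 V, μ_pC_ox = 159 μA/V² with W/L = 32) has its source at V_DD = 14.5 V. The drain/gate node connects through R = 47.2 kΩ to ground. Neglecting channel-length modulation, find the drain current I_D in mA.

With gate tied to drain, V_SG = V_SD ≥ V_SG − |V_th|, so the device is in saturation.
k_p = μ_pC_ox · (W/L) = 5.088 mA/V².
KCL at the drain: ½ k_p (V_SG − |V_th|)² = (V_DD − V_SG)/R.
Let x = V_SG − 0.806. Then 120 x² + x − 13.69 = 0, giving x = 0.334 V (positive root), so V_SG = 1.14 V.
I_D = (V_DD − V_SG)/R = (14.5 − 1.14) / 47.2 = 0.283 mA.

I_D = 0.283 mA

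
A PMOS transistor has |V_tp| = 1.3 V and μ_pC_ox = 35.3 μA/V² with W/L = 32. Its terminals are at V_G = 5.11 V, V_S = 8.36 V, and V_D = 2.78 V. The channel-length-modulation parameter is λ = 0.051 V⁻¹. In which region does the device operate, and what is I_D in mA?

V_SG = V_S − V_G = 8.36 − 5.11 = 3.25 V; V_SD = V_S − V_D = 8.36 − 2.78 = 5.58 V.
k_p = μ_pC_ox · (W/L) = 1.13 mA/V².
V_ov = V_SG − |V_tp| = 3.25 − 1.3 = 1.95 V.
Since V_SD = 5.58 V ≥ V_ov = 1.95 V, the device is in saturation.
I_D = ½ k_p V_ov² (1 + λ V_SD) = 0.5 × 1.13 × 1.95² × (1 + 0.051 × 5.58) = 2.76 mA.

Saturation; I_D = 2.76 mA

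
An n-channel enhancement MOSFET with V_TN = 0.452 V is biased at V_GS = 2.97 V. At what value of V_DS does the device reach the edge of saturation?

V_DS,sat = 2.52 V

The boundary between triode and saturation is V_DS = V_GS − V_TN = V_ov.
V_ov = 2.97 − 0.452 = 2.52 V.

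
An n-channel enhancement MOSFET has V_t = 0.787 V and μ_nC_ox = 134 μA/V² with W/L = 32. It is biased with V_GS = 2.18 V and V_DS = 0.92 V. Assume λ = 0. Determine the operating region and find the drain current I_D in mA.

k_n = μ_nC_ox · (W/L) = 4.288 mA/V².
V_ov = V_GS − V_t = 2.18 − 0.787 = 1.39 V.
Since V_DS = 0.92 V < V_ov = 1.39 V, the device is in the triode region.
I_D = k_n [V_ov · V_DS − ½ V_DS²] = 4.288 × [1.39 × 0.92 − 0.5 × 0.92²] = 3.68 mA.

Triode; I_D = 3.68 mA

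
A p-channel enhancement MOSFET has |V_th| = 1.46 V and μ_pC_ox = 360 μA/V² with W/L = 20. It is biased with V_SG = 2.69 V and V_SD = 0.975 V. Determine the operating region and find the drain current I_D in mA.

k_p = μ_pC_ox · (W/L) = 7.2 mA/V².
V_ov = V_SG − |V_th| = 2.69 − 1.46 = 1.23 V.
Since V_SD = 0.975 V < V_ov = 1.23 V, the device is in the triode region.
I_D = k_p [V_ov · V_SD − ½ V_SD²] = 7.2 × [1.23 × 0.975 − 0.5 × 0.975²] = 5.21 mA.

Triode; I_D = 5.21 mA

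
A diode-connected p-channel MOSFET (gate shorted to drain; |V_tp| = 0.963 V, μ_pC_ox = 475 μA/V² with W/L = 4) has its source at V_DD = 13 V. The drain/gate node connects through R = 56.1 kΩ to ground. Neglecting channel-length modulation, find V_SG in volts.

V_SG = 1.43 V

With gate tied to drain, V_SG = V_SD ≥ V_SG − |V_tp|, so the device is in saturation.
k_p = μ_pC_ox · (W/L) = 1.9 mA/V².
KCL at the drain: ½ k_p (V_SG − |V_tp|)² = (V_DD − V_SG)/R.
Let x = V_SG − 0.963. Then 53.3 x² + x − 12.04 = 0, giving x = 0.466 V (positive root), so V_SG = 1.43 V.
I_D = (V_DD − V_SG)/R = (13 − 1.43) / 56.1 = 0.206 mA.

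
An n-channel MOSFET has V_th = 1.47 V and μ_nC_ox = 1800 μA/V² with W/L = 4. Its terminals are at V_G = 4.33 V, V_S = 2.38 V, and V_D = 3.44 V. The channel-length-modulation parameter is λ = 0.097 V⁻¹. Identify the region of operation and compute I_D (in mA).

V_GS = V_G − V_S = 4.33 − 2.38 = 1.95 V; V_DS = V_D − V_S = 3.44 − 2.38 = 1.06 V.
k_n = μ_nC_ox · (W/L) = 7.2 mA/V².
V_ov = V_GS − V_th = 1.95 − 1.47 = 0.48 V.
Since V_DS = 1.06 V ≥ V_ov = 0.48 V, the device is in saturation.
I_D = ½ k_n V_ov² (1 + λ V_DS) = 0.5 × 7.2 × 0.48² × (1 + 0.097 × 1.06) = 0.915 mA.

Saturation; I_D = 0.915 mA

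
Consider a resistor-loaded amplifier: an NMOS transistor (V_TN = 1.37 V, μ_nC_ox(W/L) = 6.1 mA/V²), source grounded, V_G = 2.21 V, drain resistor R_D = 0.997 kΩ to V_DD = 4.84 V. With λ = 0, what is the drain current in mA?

V_GS = V_G = 2.21 V, so V_ov = 2.21 − 1.37 = 0.84 V.
Assume saturation: I_D = ½ k_n V_ov² = 0.5 × 6.1 × 0.84² = 2.15 mA, giving V_DS = V_DD − I_D R_D = 4.84 − 2.15 × 0.997 = 2.69 V.
V_DS = 2.69 V ≥ V_ov = 0.84 V, confirming saturation.

I_D = 2.15 mA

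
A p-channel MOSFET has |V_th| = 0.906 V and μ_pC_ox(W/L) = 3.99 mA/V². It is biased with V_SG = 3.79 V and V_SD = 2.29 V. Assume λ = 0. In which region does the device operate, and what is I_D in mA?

V_ov = V_SG − |V_th| = 3.79 − 0.906 = 2.88 V.
Since V_SD = 2.29 V < V_ov = 2.88 V, the device is in the triode region.
I_D = k_p [V_ov · V_SD − ½ V_SD²] = 3.99 × [2.88 × 2.29 − 0.5 × 2.29²] = 15.9 mA.

Triode; I_D = 15.9 mA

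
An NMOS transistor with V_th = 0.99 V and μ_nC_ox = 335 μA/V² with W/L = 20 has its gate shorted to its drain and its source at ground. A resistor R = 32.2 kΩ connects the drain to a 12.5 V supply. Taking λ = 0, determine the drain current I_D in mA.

I_D = 0.347 mA

With gate tied to drain, V_GS = V_DS ≥ V_GS − V_th, so the device is in saturation.
k_n = μ_nC_ox · (W/L) = 6.7 mA/V².
KCL at the drain: ½ k_n (V_GS − V_th)² = (V_DD − V_GS)/R.
Let x = V_GS − 0.99. Then 108 x² + x − 11.51 = 0, giving x = 0.322 V (positive root), so V_GS = 1.31 V.
I_D = (V_DD − V_GS)/R = (12.5 − 1.31) / 32.2 = 0.347 mA.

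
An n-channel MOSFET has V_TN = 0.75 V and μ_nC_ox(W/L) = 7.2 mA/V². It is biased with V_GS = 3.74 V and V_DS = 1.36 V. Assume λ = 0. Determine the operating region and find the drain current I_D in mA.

V_ov = V_GS − V_TN = 3.74 − 0.75 = 2.99 V.
Since V_DS = 1.36 V < V_ov = 2.99 V, the device is in the triode region.
I_D = k_n [V_ov · V_DS − ½ V_DS²] = 7.2 × [2.99 × 1.36 − 0.5 × 1.36²] = 22.6 mA.

Triode; I_D = 22.6 mA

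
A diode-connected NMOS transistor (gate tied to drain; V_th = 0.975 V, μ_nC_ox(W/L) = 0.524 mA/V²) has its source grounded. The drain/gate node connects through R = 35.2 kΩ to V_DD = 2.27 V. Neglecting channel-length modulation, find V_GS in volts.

V_GS = 1.30 V

With gate tied to drain, V_GS = V_DS ≥ V_GS − V_th, so the device is in saturation.
KCL at the drain: ½ k_n (V_GS − V_th)² = (V_DD − V_GS)/R.
Let x = V_GS − 0.975. Then 9.22 x² + x − 1.295 = 0, giving x = 0.324 V (positive root), so V_GS = 1.3 V.
I_D = (V_DD − V_GS)/R = (2.27 − 1.3) / 35.2 = 0.0276 mA.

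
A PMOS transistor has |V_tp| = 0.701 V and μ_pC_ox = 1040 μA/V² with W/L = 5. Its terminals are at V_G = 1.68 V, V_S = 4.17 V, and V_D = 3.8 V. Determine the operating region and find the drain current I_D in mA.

V_SG = V_S − V_G = 4.17 − 1.68 = 2.49 V; V_SD = V_S − V_D = 4.17 − 3.8 = 0.37 V.
k_p = μ_pC_ox · (W/L) = 5.2 mA/V².
V_ov = V_SG − |V_tp| = 2.49 − 0.701 = 1.79 V.
Since V_SD = 0.37 V < V_ov = 1.79 V, the device is in the triode region.
I_D = k_p [V_ov · V_SD − ½ V_SD²] = 5.2 × [1.79 × 0.37 − 0.5 × 0.37²] = 3.09 mA.

Triode; I_D = 3.09 mA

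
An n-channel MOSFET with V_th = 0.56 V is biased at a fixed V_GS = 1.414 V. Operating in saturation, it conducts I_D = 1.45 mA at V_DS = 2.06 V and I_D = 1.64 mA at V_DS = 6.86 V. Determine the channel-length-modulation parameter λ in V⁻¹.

With V_GS fixed, I_D ∝ (1 + λ V_DS) in saturation, so I_D2/I_D1 = (1 + λ V_DS2)/(1 + λ V_DS1).
1.64/1.45 = 1.131 = (1 + 6.86 λ)/(1 + 2.06 λ).
Solving: λ (I_D1 V_DS2 − I_D2 V_DS1) = I_D2 − I_D1, so λ = (1.64 − 1.45) / (1.45 × 6.86 − 1.64 × 2.06) = 0.19 / 6.57 = 0.0289 V⁻¹.

λ = 0.0289 V⁻¹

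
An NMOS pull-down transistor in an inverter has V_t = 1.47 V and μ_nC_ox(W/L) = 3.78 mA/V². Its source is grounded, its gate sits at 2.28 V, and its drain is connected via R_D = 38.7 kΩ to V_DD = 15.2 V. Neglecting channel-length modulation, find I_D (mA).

I_D = 0.389 mA

V_GS = V_G = 2.28 V, so V_ov = 2.28 − 1.47 = 0.81 V.
Assume saturation: I_D = ½ k_n V_ov² = 0.5 × 3.78 × 0.81² = 1.24 mA, giving V_DS = V_DD − I_D R_D = 15.2 − 1.24 × 38.7 = -32.8 V.
But -32.8 V < V_ov = 0.81 V, so the device is actually in triode.
In triode I_D = k_n[V_ov V_DS − ½ V_DS²] and I_D = (V_DD − V_DS)/R_D. Equating: 73.1 V_DS² − 119.5 V_DS + 15.2 = 0, giving V_DS = 0.139 V (the root below V_ov).
I_D = (15.2 − 0.139) / 38.7 = 0.389 mA.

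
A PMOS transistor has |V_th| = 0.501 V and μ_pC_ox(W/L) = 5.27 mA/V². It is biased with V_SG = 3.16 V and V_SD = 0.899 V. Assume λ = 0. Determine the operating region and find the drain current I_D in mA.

Triode; I_D = 10.5 mA

V_ov = V_SG − |V_th| = 3.16 − 0.501 = 2.66 V.
Since V_SD = 0.899 V < V_ov = 2.66 V, the device is in the triode region.
I_D = k_p [V_ov · V_SD − ½ V_SD²] = 5.27 × [2.66 × 0.899 − 0.5 × 0.899²] = 10.5 mA.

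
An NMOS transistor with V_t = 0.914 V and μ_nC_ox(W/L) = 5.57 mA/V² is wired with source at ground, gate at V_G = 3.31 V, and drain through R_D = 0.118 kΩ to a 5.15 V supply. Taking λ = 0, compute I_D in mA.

V_GS = V_G = 3.31 V, so V_ov = 3.31 − 0.914 = 2.4 V.
Assume saturation: I_D = ½ k_n V_ov² = 0.5 × 5.57 × 2.4² = 16 mA, giving V_DS = V_DD − I_D R_D = 5.15 − 16 × 0.118 = 3.26 V.
V_DS = 3.26 V ≥ V_ov = 2.4 V, confirming saturation.

I_D = 16.0 mA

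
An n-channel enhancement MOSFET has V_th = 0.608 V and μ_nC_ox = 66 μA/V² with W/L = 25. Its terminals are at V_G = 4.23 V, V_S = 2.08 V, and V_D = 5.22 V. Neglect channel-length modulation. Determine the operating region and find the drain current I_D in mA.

V_GS = V_G − V_S = 4.23 − 2.08 = 2.15 V; V_DS = V_D − V_S = 5.22 − 2.08 = 3.14 V.
k_n = μ_nC_ox · (W/L) = 1.65 mA/V².
V_ov = V_GS − V_th = 2.15 − 0.608 = 1.54 V.
Since V_DS = 3.14 V ≥ V_ov = 1.54 V, the device is in saturation.
I_D = ½ k_n V_ov² = 0.5 × 1.65 × 1.54² = 1.96 mA.

Saturation; I_D = 1.96 mA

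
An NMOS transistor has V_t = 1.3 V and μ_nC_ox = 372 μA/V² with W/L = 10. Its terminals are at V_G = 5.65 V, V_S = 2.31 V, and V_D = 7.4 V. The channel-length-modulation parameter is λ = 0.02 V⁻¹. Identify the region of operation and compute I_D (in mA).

V_GS = V_G − V_S = 5.65 − 2.31 = 3.34 V; V_DS = V_D − V_S = 7.4 − 2.31 = 5.09 V.
k_n = μ_nC_ox · (W/L) = 3.72 mA/V².
V_ov = V_GS − V_t = 3.34 − 1.3 = 2.04 V.
Since V_DS = 5.09 V ≥ V_ov = 2.04 V, the device is in saturation.
I_D = ½ k_n V_ov² (1 + λ V_DS) = 0.5 × 3.72 × 2.04² × (1 + 0.02 × 5.09) = 8.53 mA.

Saturation; I_D = 8.53 mA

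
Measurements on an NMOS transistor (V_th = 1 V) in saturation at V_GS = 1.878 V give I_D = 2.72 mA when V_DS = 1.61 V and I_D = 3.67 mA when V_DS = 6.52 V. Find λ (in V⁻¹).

λ = 0.0803 V⁻¹

With V_GS fixed, I_D ∝ (1 + λ V_DS) in saturation, so I_D2/I_D1 = (1 + λ V_DS2)/(1 + λ V_DS1).
3.67/2.72 = 1.349 = (1 + 6.52 λ)/(1 + 1.61 λ).
Solving: λ (I_D1 V_DS2 − I_D2 V_DS1) = I_D2 − I_D1, so λ = (3.67 − 2.72) / (2.72 × 6.52 − 3.67 × 1.61) = 0.95 / 11.8 = 0.0803 V⁻¹.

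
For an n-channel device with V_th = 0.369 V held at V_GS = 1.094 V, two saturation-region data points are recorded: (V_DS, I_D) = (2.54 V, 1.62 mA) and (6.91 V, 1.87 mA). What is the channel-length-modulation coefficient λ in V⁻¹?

With V_GS fixed, I_D ∝ (1 + λ V_DS) in saturation, so I_D2/I_D1 = (1 + λ V_DS2)/(1 + λ V_DS1).
1.87/1.62 = 1.154 = (1 + 6.91 λ)/(1 + 2.54 λ).
Solving: λ (I_D1 V_DS2 − I_D2 V_DS1) = I_D2 − I_D1, so λ = (1.87 − 1.62) / (1.62 × 6.91 − 1.87 × 2.54) = 0.25 / 6.44 = 0.0388 V⁻¹.

λ = 0.0388 V⁻¹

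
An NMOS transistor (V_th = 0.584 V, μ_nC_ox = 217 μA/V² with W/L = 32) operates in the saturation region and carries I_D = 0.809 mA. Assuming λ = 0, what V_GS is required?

V_GS = 1.07 V

k_n = μ_nC_ox · (W/L) = 6.944 mA/V².
In saturation I_D = ½ k_n (V_GS − V_th)², so V_GS − V_th = √(2 I_D / k_n) = √(2 × 0.809 / 6.944) = 0.483 V.
V_GS = 0.584 + 0.483 = 1.07 V.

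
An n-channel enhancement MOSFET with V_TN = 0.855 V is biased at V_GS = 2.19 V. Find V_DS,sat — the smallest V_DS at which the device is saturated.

V_DS,sat = 1.33 V

The boundary between triode and saturation is V_DS = V_GS − V_TN = V_ov.
V_ov = 2.19 − 0.855 = 1.33 V.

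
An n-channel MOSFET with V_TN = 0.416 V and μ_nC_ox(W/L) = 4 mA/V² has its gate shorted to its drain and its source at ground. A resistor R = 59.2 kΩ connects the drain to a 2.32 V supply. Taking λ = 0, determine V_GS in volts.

V_GS = 0.539 V

With gate tied to drain, V_GS = V_DS ≥ V_GS − V_TN, so the device is in saturation.
KCL at the drain: ½ k_n (V_GS − V_TN)² = (V_DD − V_GS)/R.
Let x = V_GS − 0.416. Then 118 x² + x − 1.904 = 0, giving x = 0.123 V (positive root), so V_GS = 0.539 V.
I_D = (V_DD − V_GS)/R = (2.32 − 0.539) / 59.2 = 0.0301 mA.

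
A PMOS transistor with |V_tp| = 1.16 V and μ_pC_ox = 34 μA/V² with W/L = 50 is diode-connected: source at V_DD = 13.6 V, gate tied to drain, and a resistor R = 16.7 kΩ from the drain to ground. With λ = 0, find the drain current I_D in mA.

With gate tied to drain, V_SG = V_SD ≥ V_SG − |V_tp|, so the device is in saturation.
k_p = μ_pC_ox · (W/L) = 1.7 mA/V².
KCL at the drain: ½ k_p (V_SG − |V_tp|)² = (V_DD − V_SG)/R.
Let x = V_SG − 1.16. Then 14.2 x² + x − 12.44 = 0, giving x = 0.902 V (positive root), so V_SG = 2.06 V.
I_D = (V_DD − V_SG)/R = (13.6 − 2.06) / 16.7 = 0.691 mA.

I_D = 0.691 mA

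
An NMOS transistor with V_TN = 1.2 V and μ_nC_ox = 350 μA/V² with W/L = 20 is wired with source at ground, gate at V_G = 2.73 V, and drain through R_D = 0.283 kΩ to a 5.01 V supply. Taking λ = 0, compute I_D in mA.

I_D = 8.19 mA

V_GS = V_G = 2.73 V, so V_ov = 2.73 − 1.2 = 1.53 V.
k_n = μ_nC_ox · (W/L) = 7 mA/V².
Assume saturation: I_D = ½ k_n V_ov² = 0.5 × 7 × 1.53² = 8.19 mA, giving V_DS = V_DD − I_D R_D = 5.01 − 8.19 × 0.283 = 2.69 V.
V_DS = 2.69 V ≥ V_ov = 1.53 V, confirming saturation.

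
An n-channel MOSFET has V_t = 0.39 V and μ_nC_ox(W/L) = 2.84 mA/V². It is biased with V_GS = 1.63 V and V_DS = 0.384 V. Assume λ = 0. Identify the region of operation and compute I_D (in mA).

Triode; I_D = 1.14 mA

V_ov = V_GS − V_t = 1.63 − 0.39 = 1.24 V.
Since V_DS = 0.384 V < V_ov = 1.24 V, the device is in the triode region.
I_D = k_n [V_ov · V_DS − ½ V_DS²] = 2.84 × [1.24 × 0.384 − 0.5 × 0.384²] = 1.14 mA.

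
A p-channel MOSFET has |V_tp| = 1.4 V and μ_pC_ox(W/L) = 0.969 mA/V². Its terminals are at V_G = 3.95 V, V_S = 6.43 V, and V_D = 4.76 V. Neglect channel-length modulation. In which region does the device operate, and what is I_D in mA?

Saturation; I_D = 0.565 mA

V_SG = V_S − V_G = 6.43 − 3.95 = 2.48 V; V_SD = V_S − V_D = 6.43 − 4.76 = 1.67 V.
V_ov = V_SG − |V_tp| = 2.48 − 1.4 = 1.08 V.
Since V_SD = 1.67 V ≥ V_ov = 1.08 V, the device is in saturation.
I_D = ½ k_p V_ov² = 0.5 × 0.969 × 1.08² = 0.565 mA.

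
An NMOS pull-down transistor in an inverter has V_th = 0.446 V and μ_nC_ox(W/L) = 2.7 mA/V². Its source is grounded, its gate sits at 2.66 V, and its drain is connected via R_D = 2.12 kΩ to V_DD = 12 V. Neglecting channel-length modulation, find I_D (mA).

I_D = 5.11 mA

V_GS = V_G = 2.66 V, so V_ov = 2.66 − 0.446 = 2.21 V.
Assume saturation: I_D = ½ k_n V_ov² = 0.5 × 2.7 × 2.21² = 6.62 mA, giving V_DS = V_DD − I_D R_D = 12 − 6.62 × 2.12 = -2.03 V.
But -2.03 V < V_ov = 2.21 V, so the device is actually in triode.
In triode I_D = k_n[V_ov V_DS − ½ V_DS²] and I_D = (V_DD − V_DS)/R_D. Equating: 2.86 V_DS² − 13.67 V_DS + 12 = 0, giving V_DS = 1.16 V (the root below V_ov).
I_D = (12 − 1.16) / 2.12 = 5.11 mA.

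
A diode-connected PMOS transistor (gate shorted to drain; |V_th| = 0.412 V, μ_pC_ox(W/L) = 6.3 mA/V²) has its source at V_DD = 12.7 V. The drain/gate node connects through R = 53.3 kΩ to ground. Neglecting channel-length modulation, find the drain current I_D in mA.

With gate tied to drain, V_SG = V_SD ≥ V_SG − |V_th|, so the device is in saturation.
KCL at the drain: ½ k_p (V_SG − |V_th|)² = (V_DD − V_SG)/R.
Let x = V_SG − 0.412. Then 168 x² + x − 12.29 = 0, giving x = 0.268 V (positive root), so V_SG = 0.68 V.
I_D = (V_DD − V_SG)/R = (12.7 − 0.68) / 53.3 = 0.226 mA.

I_D = 0.226 mA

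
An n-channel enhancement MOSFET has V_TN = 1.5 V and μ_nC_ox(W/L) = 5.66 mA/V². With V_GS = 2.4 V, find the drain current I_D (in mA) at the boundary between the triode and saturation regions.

I_D = 2.29 mA

At the boundary V_DS = V_ov = V_GS − V_TN = 2.4 − 1.5 = 0.9 V.
I_D = ½ k_n V_ov² = 0.5 × 5.66 × 0.9² = 2.29 mA.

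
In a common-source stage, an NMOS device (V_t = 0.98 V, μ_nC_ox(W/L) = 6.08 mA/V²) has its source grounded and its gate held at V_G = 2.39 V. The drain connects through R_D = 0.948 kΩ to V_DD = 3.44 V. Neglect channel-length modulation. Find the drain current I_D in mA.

I_D = 3.17 mA

V_GS = V_G = 2.39 V, so V_ov = 2.39 − 0.98 = 1.41 V.
Assume saturation: I_D = ½ k_n V_ov² = 0.5 × 6.08 × 1.41² = 6.04 mA, giving V_DS = V_DD − I_D R_D = 3.44 − 6.04 × 0.948 = -2.29 V.
But -2.29 V < V_ov = 1.41 V, so the device is actually in triode.
In triode I_D = k_n[V_ov V_DS − ½ V_DS²] and I_D = (V_DD − V_DS)/R_D. Equating: 2.88 V_DS² − 9.127 V_DS + 3.44 = 0, giving V_DS = 0.437 V (the root below V_ov).
I_D = (3.44 − 0.437) / 0.948 = 3.17 mA.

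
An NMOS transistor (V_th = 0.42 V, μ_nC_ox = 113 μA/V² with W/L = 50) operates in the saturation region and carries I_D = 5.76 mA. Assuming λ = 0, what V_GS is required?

k_n = μ_nC_ox · (W/L) = 5.65 mA/V².
In saturation I_D = ½ k_n (V_GS − V_th)², so V_GS − V_th = √(2 I_D / k_n) = √(2 × 5.76 / 5.65) = 1.43 V.
V_GS = 0.42 + 1.43 = 1.85 V.

V_GS = 1.85 V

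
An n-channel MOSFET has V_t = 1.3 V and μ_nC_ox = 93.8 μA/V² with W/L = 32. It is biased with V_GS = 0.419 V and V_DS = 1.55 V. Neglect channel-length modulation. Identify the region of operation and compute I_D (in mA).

V_GS = 0.419 V < V_t = 1.3 V, so the transistor is in cutoff.

Cutoff; I_D = 0 mA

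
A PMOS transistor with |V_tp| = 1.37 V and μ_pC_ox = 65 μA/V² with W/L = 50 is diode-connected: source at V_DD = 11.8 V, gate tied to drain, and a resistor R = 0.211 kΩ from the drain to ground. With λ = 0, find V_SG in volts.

With gate tied to drain, V_SG = V_SD ≥ V_SG − |V_tp|, so the device is in saturation.
k_p = μ_pC_ox · (W/L) = 3.25 mA/V².
KCL at the drain: ½ k_p (V_SG − |V_tp|)² = (V_DD − V_SG)/R.
Let x = V_SG − 1.37. Then 0.343 x² + x − 10.43 = 0, giving x = 4.25 V (positive root), so V_SG = 5.62 V.
I_D = (V_DD − V_SG)/R = (11.8 − 5.62) / 0.211 = 29.3 mA.

V_SG = 5.62 V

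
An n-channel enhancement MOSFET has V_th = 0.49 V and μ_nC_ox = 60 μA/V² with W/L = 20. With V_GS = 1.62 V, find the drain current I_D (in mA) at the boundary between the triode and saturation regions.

At the boundary V_DS = V_ov = V_GS − V_th = 1.62 − 0.49 = 1.13 V.
k_n = μ_nC_ox · (W/L) = 1.2 mA/V².
I_D = ½ k_n V_ov² = 0.5 × 1.2 × 1.13² = 0.766 mA.

I_D = 0.766 mA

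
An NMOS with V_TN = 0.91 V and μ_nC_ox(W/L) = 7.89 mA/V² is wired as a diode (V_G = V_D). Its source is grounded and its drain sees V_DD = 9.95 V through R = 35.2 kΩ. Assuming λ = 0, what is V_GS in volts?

With gate tied to drain, V_GS = V_DS ≥ V_GS − V_TN, so the device is in saturation.
KCL at the drain: ½ k_n (V_GS − V_TN)² = (V_DD − V_GS)/R.
Let x = V_GS − 0.91. Then 139 x² + x − 9.04 = 0, giving x = 0.252 V (positive root), so V_GS = 1.16 V.
I_D = (V_DD − V_GS)/R = (9.95 − 1.16) / 35.2 = 0.25 mA.

V_GS = 1.16 V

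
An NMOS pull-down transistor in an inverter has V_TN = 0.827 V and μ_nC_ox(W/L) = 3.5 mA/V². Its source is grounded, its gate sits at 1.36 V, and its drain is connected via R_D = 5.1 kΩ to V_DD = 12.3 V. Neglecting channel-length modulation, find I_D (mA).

V_GS = V_G = 1.36 V, so V_ov = 1.36 − 0.827 = 0.533 V.
Assume saturation: I_D = ½ k_n V_ov² = 0.5 × 3.5 × 0.533² = 0.497 mA, giving V_DS = V_DD − I_D R_D = 12.3 − 0.497 × 5.1 = 9.76 V.
V_DS = 9.76 V ≥ V_ov = 0.533 V, confirming saturation.

I_D = 0.497 mA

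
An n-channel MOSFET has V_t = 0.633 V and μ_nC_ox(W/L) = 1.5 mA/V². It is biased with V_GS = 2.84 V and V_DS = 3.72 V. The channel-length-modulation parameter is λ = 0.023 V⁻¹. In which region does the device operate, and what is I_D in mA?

Saturation; I_D = 3.97 mA

V_ov = V_GS − V_t = 2.84 − 0.633 = 2.21 V.
Since V_DS = 3.72 V ≥ V_ov = 2.21 V, the device is in saturation.
I_D = ½ k_n V_ov² (1 + λ V_DS) = 0.5 × 1.5 × 2.21² × (1 + 0.023 × 3.72) = 3.97 mA.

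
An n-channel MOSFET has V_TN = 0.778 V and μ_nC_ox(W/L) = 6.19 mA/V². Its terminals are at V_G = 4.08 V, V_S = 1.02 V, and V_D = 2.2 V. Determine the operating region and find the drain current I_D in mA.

V_GS = V_G − V_S = 4.08 − 1.02 = 3.06 V; V_DS = V_D − V_S = 2.2 − 1.02 = 1.18 V.
V_ov = V_GS − V_TN = 3.06 − 0.778 = 2.28 V.
Since V_DS = 1.18 V < V_ov = 2.28 V, the device is in the triode region.
I_D = k_n [V_ov · V_DS − ½ V_DS²] = 6.19 × [2.28 × 1.18 − 0.5 × 1.18²] = 12.4 mA.

Triode; I_D = 12.4 mA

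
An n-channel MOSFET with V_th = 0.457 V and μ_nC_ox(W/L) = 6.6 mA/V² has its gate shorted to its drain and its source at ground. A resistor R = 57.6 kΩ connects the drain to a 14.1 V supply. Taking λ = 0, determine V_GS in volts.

With gate tied to drain, V_GS = V_DS ≥ V_GS − V_th, so the device is in saturation.
KCL at the drain: ½ k_n (V_GS − V_th)² = (V_DD − V_GS)/R.
Let x = V_GS − 0.457. Then 190 x² + x − 13.64 = 0, giving x = 0.265 V (positive root), so V_GS = 0.722 V.
I_D = (V_DD − V_GS)/R = (14.1 − 0.722) / 57.6 = 0.232 mA.

V_GS = 0.722 V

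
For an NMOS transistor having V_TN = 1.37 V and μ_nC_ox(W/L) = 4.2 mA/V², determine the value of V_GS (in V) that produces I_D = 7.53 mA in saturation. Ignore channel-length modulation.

V_GS = 3.26 V

In saturation I_D = ½ k_n (V_GS − V_TN)², so V_GS − V_TN = √(2 I_D / k_n) = √(2 × 7.53 / 4.2) = 1.89 V.
V_GS = 1.37 + 1.89 = 3.26 V.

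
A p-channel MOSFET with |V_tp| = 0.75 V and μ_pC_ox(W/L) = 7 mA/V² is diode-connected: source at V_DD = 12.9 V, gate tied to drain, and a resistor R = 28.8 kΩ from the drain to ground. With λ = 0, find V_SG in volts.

V_SG = 1.09 V

With gate tied to drain, V_SG = V_SD ≥ V_SG − |V_tp|, so the device is in saturation.
KCL at the drain: ½ k_p (V_SG − |V_tp|)² = (V_DD − V_SG)/R.
Let x = V_SG − 0.75. Then 101 x² + x − 12.15 = 0, giving x = 0.342 V (positive root), so V_SG = 1.09 V.
I_D = (V_DD − V_SG)/R = (12.9 − 1.09) / 28.8 = 0.41 mA.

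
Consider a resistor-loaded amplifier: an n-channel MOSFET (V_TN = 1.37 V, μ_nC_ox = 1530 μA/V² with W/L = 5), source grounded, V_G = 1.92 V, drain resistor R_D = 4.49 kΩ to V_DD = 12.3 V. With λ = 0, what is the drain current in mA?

I_D = 1.16 mA

V_GS = V_G = 1.92 V, so V_ov = 1.92 − 1.37 = 0.55 V.
k_n = μ_nC_ox · (W/L) = 7.65 mA/V².
Assume saturation: I_D = ½ k_n V_ov² = 0.5 × 7.65 × 0.55² = 1.16 mA, giving V_DS = V_DD − I_D R_D = 12.3 − 1.16 × 4.49 = 7.1 V.
V_DS = 7.1 V ≥ V_ov = 0.55 V, confirming saturation.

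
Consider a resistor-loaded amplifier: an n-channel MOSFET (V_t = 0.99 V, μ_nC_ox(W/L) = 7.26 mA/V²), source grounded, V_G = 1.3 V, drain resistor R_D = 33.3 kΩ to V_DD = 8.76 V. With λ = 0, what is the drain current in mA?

I_D = 0.258 mA

V_GS = V_G = 1.3 V, so V_ov = 1.3 − 0.99 = 0.31 V.
Assume saturation: I_D = ½ k_n V_ov² = 0.5 × 7.26 × 0.31² = 0.349 mA, giving V_DS = V_DD − I_D R_D = 8.76 − 0.349 × 33.3 = -2.86 V.
But -2.86 V < V_ov = 0.31 V, so the device is actually in triode.
In triode I_D = k_n[V_ov V_DS − ½ V_DS²] and I_D = (V_DD − V_DS)/R_D. Equating: 121 V_DS² − 75.94 V_DS + 8.76 = 0, giving V_DS = 0.152 V (the root below V_ov).
I_D = (8.76 − 0.152) / 33.3 = 0.258 mA.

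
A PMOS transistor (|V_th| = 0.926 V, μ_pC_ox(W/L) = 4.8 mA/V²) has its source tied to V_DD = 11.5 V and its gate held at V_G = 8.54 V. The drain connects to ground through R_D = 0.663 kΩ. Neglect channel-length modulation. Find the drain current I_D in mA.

I_D = 9.93 mA

V_SG = V_DD − V_G = 11.5 − 8.54 = 2.96 V, so V_ov = 2.96 − 0.926 = 2.03 V.
Assume saturation: I_D = ½ k_p V_ov² = 0.5 × 4.8 × 2.03² = 9.93 mA, giving V_SD = V_DD − I_D R_D = 11.5 − 9.93 × 0.663 = 4.92 V.
V_SD = 4.92 V ≥ V_ov = 2.03 V, confirming saturation.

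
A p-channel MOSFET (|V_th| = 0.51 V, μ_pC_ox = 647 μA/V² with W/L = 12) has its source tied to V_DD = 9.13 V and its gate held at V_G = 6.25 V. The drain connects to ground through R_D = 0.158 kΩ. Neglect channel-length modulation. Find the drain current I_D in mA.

V_SG = V_DD − V_G = 9.13 − 6.25 = 2.88 V, so V_ov = 2.88 − 0.51 = 2.37 V.
k_p = μ_pC_ox · (W/L) = 7.764 mA/V².
Assume saturation: I_D = ½ k_p V_ov² = 0.5 × 7.764 × 2.37² = 21.8 mA, giving V_SD = V_DD − I_D R_D = 9.13 − 21.8 × 0.158 = 5.68 V.
V_SD = 5.68 V ≥ V_ov = 2.37 V, confirming saturation.

I_D = 21.8 mA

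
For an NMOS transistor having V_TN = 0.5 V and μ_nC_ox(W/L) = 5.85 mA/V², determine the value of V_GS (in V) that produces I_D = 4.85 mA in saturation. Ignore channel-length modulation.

In saturation I_D = ½ k_n (V_GS − V_TN)², so V_GS − V_TN = √(2 I_D / k_n) = √(2 × 4.85 / 5.85) = 1.29 V.
V_GS = 0.5 + 1.29 = 1.79 V.

V_GS = 1.79 V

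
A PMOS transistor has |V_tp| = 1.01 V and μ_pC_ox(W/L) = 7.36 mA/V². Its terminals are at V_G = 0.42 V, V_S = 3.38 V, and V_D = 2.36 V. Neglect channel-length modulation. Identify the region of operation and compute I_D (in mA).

V_SG = V_S − V_G = 3.38 − 0.42 = 2.96 V; V_SD = V_S − V_D = 3.38 − 2.36 = 1.02 V.
V_ov = V_SG − |V_tp| = 2.96 − 1.01 = 1.95 V.
Since V_SD = 1.02 V < V_ov = 1.95 V, the device is in the triode region.
I_D = k_p [V_ov · V_SD − ½ V_SD²] = 7.36 × [1.95 × 1.02 − 0.5 × 1.02²] = 10.8 mA.

Triode; I_D = 10.8 mA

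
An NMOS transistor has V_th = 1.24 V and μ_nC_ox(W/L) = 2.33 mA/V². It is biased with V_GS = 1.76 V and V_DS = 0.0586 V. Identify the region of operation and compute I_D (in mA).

Triode; I_D = 0.0670 mA

V_ov = V_GS − V_th = 1.76 − 1.24 = 0.52 V.
Since V_DS = 0.0586 V < V_ov = 0.52 V, the device is in the triode region.
I_D = k_n [V_ov · V_DS − ½ V_DS²] = 2.33 × [0.52 × 0.0586 − 0.5 × 0.0586²] = 0.067 mA.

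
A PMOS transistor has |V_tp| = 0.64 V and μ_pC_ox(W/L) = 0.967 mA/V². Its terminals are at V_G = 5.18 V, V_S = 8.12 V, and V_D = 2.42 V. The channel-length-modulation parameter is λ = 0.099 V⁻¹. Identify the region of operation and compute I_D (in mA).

V_SG = V_S − V_G = 8.12 − 5.18 = 2.94 V; V_SD = V_S − V_D = 8.12 − 2.42 = 5.7 V.
V_ov = V_SG − |V_tp| = 2.94 − 0.64 = 2.3 V.
Since V_SD = 5.7 V ≥ V_ov = 2.3 V, the device is in saturation.
I_D = ½ k_p V_ov² (1 + λ V_SD) = 0.5 × 0.967 × 2.3² × (1 + 0.099 × 5.7) = 4 mA.

Saturation; I_D = 4.00 mA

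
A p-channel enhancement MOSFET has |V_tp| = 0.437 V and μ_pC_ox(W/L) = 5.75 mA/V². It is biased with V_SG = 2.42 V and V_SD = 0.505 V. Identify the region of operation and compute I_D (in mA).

Triode; I_D = 5.02 mA

V_ov = V_SG − |V_tp| = 2.42 − 0.437 = 1.98 V.
Since V_SD = 0.505 V < V_ov = 1.98 V, the device is in the triode region.
I_D = k_p [V_ov · V_SD − ½ V_SD²] = 5.75 × [1.98 × 0.505 − 0.5 × 0.505²] = 5.02 mA.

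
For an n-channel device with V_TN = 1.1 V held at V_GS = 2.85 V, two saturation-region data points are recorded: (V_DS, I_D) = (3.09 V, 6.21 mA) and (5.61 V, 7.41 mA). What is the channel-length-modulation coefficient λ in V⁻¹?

With V_GS fixed, I_D ∝ (1 + λ V_DS) in saturation, so I_D2/I_D1 = (1 + λ V_DS2)/(1 + λ V_DS1).
7.41/6.21 = 1.193 = (1 + 5.61 λ)/(1 + 3.09 λ).
Solving: λ (I_D1 V_DS2 − I_D2 V_DS1) = I_D2 − I_D1, so λ = (7.41 − 6.21) / (6.21 × 5.61 − 7.41 × 3.09) = 1.2 / 11.9 = 0.1 V⁻¹.

λ = 0.100 V⁻¹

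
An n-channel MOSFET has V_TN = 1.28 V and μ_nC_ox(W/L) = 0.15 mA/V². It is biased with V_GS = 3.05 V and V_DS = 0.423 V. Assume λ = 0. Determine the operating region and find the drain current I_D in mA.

V_ov = V_GS − V_TN = 3.05 − 1.28 = 1.77 V.
Since V_DS = 0.423 V < V_ov = 1.77 V, the device is in the triode region.
I_D = k_n [V_ov · V_DS − ½ V_DS²] = 0.15 × [1.77 × 0.423 − 0.5 × 0.423²] = 0.0989 mA.

Triode; I_D = 0.0989 mA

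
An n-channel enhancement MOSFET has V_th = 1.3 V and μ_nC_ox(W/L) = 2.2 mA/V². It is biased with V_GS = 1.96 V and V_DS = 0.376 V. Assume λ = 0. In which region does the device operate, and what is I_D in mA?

Triode; I_D = 0.390 mA

V_ov = V_GS − V_th = 1.96 − 1.3 = 0.66 V.
Since V_DS = 0.376 V < V_ov = 0.66 V, the device is in the triode region.
I_D = k_n [V_ov · V_DS − ½ V_DS²] = 2.2 × [0.66 × 0.376 − 0.5 × 0.376²] = 0.39 mA.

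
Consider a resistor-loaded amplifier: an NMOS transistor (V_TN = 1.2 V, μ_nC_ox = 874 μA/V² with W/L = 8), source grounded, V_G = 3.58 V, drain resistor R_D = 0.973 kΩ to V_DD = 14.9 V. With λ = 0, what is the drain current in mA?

V_GS = V_G = 3.58 V, so V_ov = 3.58 − 1.2 = 2.38 V.
k_n = μ_nC_ox · (W/L) = 6.992 mA/V².
Assume saturation: I_D = ½ k_n V_ov² = 0.5 × 6.992 × 2.38² = 19.8 mA, giving V_DS = V_DD − I_D R_D = 14.9 − 19.8 × 0.973 = -4.37 V.
But -4.37 V < V_ov = 2.38 V, so the device is actually in triode.
In triode I_D = k_n[V_ov V_DS − ½ V_DS²] and I_D = (V_DD − V_DS)/R_D. Equating: 3.4 V_DS² − 17.19 V_DS + 14.9 = 0, giving V_DS = 1.11 V (the root below V_ov).
I_D = (14.9 − 1.11) / 0.973 = 14.2 mA.

I_D = 14.2 mA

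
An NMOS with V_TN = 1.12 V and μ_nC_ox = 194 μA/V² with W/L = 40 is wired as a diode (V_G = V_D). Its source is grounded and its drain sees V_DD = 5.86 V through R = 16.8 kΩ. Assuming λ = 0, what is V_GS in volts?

With gate tied to drain, V_GS = V_DS ≥ V_GS − V_TN, so the device is in saturation.
k_n = μ_nC_ox · (W/L) = 7.76 mA/V².
KCL at the drain: ½ k_n (V_GS − V_TN)² = (V_DD − V_GS)/R.
Let x = V_GS − 1.12. Then 65.2 x² + x − 4.74 = 0, giving x = 0.262 V (positive root), so V_GS = 1.38 V.
I_D = (V_DD − V_GS)/R = (5.86 − 1.38) / 16.8 = 0.267 mA.

V_GS = 1.38 V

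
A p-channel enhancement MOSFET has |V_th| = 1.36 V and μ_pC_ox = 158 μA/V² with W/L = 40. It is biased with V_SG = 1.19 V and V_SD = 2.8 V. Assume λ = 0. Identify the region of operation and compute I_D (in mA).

V_SG = 1.19 V < |V_th| = 1.36 V, so the transistor is in cutoff.

Cutoff; I_D = 0 mA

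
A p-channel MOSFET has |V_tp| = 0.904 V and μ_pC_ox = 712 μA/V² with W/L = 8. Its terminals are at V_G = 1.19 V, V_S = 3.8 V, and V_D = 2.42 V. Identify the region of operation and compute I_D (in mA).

V_SG = V_S − V_G = 3.8 − 1.19 = 2.61 V; V_SD = V_S − V_D = 3.8 − 2.42 = 1.38 V.
k_p = μ_pC_ox · (W/L) = 5.696 mA/V².
V_ov = V_SG − |V_tp| = 2.61 − 0.904 = 1.71 V.
Since V_SD = 1.38 V < V_ov = 1.71 V, the device is in the triode region.
I_D = k_p [V_ov · V_SD − ½ V_SD²] = 5.696 × [1.71 × 1.38 − 0.5 × 1.38²] = 7.99 mA.

Triode; I_D = 7.99 mA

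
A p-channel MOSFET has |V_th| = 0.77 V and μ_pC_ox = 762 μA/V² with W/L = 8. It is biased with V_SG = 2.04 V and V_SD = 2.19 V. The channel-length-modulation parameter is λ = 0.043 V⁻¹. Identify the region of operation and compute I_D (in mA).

Saturation; I_D = 5.38 mA

k_p = μ_pC_ox · (W/L) = 6.096 mA/V².
V_ov = V_SG − |V_th| = 2.04 − 0.77 = 1.27 V.
Since V_SD = 2.19 V ≥ V_ov = 1.27 V, the device is in saturation.
I_D = ½ k_p V_ov² (1 + λ V_SD) = 0.5 × 6.096 × 1.27² × (1 + 0.043 × 2.19) = 5.38 mA.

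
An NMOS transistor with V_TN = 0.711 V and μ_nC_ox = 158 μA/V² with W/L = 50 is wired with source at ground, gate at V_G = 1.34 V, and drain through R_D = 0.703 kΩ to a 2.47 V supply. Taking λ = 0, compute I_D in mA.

I_D = 1.56 mA

V_GS = V_G = 1.34 V, so V_ov = 1.34 − 0.711 = 0.629 V.
k_n = μ_nC_ox · (W/L) = 7.9 mA/V².
Assume saturation: I_D = ½ k_n V_ov² = 0.5 × 7.9 × 0.629² = 1.56 mA, giving V_DS = V_DD − I_D R_D = 2.47 − 1.56 × 0.703 = 1.37 V.
V_DS = 1.37 V ≥ V_ov = 0.629 V, confirming saturation.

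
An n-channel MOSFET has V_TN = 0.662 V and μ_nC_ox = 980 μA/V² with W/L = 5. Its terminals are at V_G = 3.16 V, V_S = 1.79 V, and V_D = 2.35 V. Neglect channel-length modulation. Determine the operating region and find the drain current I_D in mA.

V_GS = V_G − V_S = 3.16 − 1.79 = 1.37 V; V_DS = V_D − V_S = 2.35 − 1.79 = 0.56 V.
k_n = μ_nC_ox · (W/L) = 4.9 mA/V².
V_ov = V_GS − V_TN = 1.37 − 0.662 = 0.708 V.
Since V_DS = 0.56 V < V_ov = 0.708 V, the device is in the triode region.
I_D = k_n [V_ov · V_DS − ½ V_DS²] = 4.9 × [0.708 × 0.56 − 0.5 × 0.56²] = 1.17 mA.

Triode; I_D = 1.17 mA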